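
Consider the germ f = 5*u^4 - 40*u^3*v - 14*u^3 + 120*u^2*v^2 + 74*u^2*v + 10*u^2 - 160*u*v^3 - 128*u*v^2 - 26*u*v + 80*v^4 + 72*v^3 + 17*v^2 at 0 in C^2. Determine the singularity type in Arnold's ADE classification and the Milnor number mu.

Type A_{1}, Milnor number mu = 1.

The Hessian of f at 0 has rank 2. Corank 0: nondegenerate Morse point, so A_1.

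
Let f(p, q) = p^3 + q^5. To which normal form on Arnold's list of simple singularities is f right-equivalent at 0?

E8

The Hessian of f at 0 has rank 0. Corank 2; j^3 = p^3 is a perfect cube, so E-series; the 5-jet and mu = 8 give E_8.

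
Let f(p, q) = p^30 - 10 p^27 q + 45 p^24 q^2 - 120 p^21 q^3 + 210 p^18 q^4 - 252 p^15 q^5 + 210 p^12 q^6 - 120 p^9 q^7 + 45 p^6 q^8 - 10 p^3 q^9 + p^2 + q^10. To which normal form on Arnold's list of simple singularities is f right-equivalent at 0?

A_9

The Hessian of f at 0 is [[2, 0], [0, 0]] with rank 1, so corank 1. A Groebner basis of the Jacobian ideal J(f) in C{p,q} is {q^9, p}; counting standard monomials gives mu = 9. Corank 1: A-series; mu = 9 gives A_9.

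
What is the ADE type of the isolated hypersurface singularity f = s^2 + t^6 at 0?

A5

The Hessian of f at 0 is [[2, 0], [0, 0]] with rank 1, so corank 1. A Groebner basis of the Jacobian ideal J(f) in C{s,t} is {t^5, s}; counting standard monomials gives mu = 5. Corank 1: A-series; mu = 5 gives A_5.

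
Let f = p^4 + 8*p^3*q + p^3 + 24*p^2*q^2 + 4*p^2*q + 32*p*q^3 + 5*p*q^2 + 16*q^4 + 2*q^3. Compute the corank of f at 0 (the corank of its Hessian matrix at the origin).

2

The Hessian at 0 is [[0, 0], [0, 0]] of rank 0; hence corank 2.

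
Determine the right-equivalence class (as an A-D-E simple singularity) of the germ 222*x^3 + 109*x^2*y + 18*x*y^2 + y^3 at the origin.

The Hessian of f at 0 is [[0, 0], [0, 0]] with rank 0, so corank 2. A Groebner basis of the Jacobian ideal J(f) in C{x,y} is {y^3, x^2 - 3*y^2/107, x*y + 18*y^2/107}; counting standard monomials gives mu = 4. Corank 2; j^3 = (6*x + y)*(37*x^2 + 12*x*y + y^2) splits into three distinct lines over C (the quadratic factor has nonzero discriminant), so D_4.

D_4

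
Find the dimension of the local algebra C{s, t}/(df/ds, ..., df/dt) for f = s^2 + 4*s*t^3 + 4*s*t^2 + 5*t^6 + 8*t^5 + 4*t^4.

5

The Hessian of f at 0 has rank 1. Corank 1: A-series; mu = 5 gives A_5.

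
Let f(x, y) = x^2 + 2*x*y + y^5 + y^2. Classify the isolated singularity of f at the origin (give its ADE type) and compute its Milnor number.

Type A_4, Milnor number mu = 4.

The Hessian of f at 0 is [[2, 2], [2, 2]] with rank 1, so corank 1. A Groebner basis of the Jacobian ideal J(f) in C{x,y} is {y^4, x + y}; counting standard monomials gives mu = 4. Corank 1: A-series; mu = 4 gives A_4.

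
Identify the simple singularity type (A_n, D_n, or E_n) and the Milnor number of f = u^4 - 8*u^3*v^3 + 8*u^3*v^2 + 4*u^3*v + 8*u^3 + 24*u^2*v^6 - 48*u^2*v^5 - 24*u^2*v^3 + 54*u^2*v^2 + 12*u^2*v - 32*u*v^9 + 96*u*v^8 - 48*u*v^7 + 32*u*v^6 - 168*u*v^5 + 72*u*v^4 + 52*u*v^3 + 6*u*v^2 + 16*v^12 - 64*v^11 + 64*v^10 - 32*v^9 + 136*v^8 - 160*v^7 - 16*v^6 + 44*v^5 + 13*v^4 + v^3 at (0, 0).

Type E_{6}, Milnor number mu = 6.

The Hessian of f at 0 has rank 0. Corank 2; j^3 = (2*u + v)^3 is a perfect cube, so E-series; the 4-jet and mu = 6 give E_6.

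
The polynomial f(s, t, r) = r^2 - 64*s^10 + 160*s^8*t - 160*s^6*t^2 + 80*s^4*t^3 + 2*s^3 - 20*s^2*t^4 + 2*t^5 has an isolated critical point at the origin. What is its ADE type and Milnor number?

Type E_{8}, Milnor number mu = 8.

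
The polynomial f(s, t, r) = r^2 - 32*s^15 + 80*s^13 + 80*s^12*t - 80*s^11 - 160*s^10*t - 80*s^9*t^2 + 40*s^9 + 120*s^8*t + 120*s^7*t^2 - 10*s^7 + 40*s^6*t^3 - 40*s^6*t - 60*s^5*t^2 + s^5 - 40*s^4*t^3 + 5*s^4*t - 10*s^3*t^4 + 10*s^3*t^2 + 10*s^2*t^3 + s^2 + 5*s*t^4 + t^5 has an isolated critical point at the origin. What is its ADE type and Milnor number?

Type A_{4}, Milnor number mu = 4.

The Hessian of f at 0 has rank 2. Corank 1: A-series; mu = 4 gives A_4.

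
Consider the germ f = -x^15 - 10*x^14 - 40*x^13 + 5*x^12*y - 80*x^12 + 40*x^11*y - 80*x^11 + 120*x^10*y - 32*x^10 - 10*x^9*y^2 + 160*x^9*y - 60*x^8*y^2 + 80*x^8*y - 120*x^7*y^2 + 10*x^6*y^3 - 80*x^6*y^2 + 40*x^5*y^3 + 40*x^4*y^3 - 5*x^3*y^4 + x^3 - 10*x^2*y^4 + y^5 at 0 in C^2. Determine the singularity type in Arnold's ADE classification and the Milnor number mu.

Type E_{8}, Milnor number mu = 8.

The Hessian of f at 0 is [[0, 0], [0, 0]] with rank 0, so corank 2. A Groebner basis of the Jacobian ideal J(f) in C{x,y} is {y^4, x^2}; counting standard monomials gives mu = 8. Corank 2; j^3 = x^3 is a perfect cube, so E-series; the 5-jet and mu = 8 give E_8.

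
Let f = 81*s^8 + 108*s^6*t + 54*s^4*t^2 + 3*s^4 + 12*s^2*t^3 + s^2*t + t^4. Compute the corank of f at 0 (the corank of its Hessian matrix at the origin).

2

Hessian at 0 has rank 0.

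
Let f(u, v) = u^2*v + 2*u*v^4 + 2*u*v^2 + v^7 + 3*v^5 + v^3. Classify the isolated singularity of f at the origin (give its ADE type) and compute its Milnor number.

The Hessian of f at 0 is [[0, 0], [0, 0]] with rank 0, so corank 2. A Groebner basis of the Jacobian ideal J(f) in C{u,v} is {u*v + v^4 + v^2, u*v^2 + v^3, u^2 - 3*u*v - 4*v^2}; counting standard monomials gives mu = 6. Corank 2; j^3 = v*(u + v)^2 has shape L^2 M (L != M), so D-series; mu = 6 gives D_6.

Type D_{6}, Milnor number mu = 6.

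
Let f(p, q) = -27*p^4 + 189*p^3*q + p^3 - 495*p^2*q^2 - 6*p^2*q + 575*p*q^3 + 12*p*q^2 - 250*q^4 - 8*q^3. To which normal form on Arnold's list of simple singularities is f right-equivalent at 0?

E7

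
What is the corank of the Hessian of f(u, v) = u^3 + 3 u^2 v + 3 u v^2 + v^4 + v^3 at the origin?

Hessian at 0 has rank 0.

2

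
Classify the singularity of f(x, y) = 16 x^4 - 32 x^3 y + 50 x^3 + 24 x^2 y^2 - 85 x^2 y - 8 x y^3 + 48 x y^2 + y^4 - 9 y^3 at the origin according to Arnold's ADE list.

D5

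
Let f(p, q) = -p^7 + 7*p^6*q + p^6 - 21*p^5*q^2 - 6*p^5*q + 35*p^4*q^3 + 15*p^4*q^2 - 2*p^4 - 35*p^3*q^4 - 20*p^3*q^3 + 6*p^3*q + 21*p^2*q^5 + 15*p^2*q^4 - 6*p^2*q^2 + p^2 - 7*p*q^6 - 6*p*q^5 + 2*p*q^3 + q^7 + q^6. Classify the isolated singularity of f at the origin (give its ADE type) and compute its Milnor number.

Type A_{6}, Milnor number mu = 6.

The Hessian of f at 0 is [[2, 0], [0, 0]] with rank 1, so corank 1. A Groebner basis of the Jacobian ideal J(f) in C{p,q} is {p*q + q^4, p*q^2 - p/3 - q^3/3, p^2}; counting standard monomials gives mu = 6. Corank 1: A-series; mu = 6 gives A_6.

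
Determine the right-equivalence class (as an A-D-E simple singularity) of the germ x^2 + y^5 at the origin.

A4

The Hessian of f at 0 is [[2, 0], [0, 0]] with rank 1, so corank 1. A Groebner basis of the Jacobian ideal J(f) in C{x,y} is {y^4, x}; counting standard monomials gives mu = 4. Corank 1: A-series; mu = 4 gives A_4.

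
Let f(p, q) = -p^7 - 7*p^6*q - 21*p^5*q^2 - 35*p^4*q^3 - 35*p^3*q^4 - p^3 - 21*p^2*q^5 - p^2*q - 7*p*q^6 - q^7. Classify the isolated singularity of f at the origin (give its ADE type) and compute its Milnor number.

Type D8, Milnor number mu = 8.

The Hessian of f at 0 is [[0, 0], [0, 0]] with rank 0, so corank 2. A Groebner basis of the Jacobian ideal J(f) in C{p,q} is {-p*q/7 + q^6, p*q^2, p^2 + p*q}; counting standard monomials gives mu = 8. Corank 2; j^3 = -p^2*(p + q) has shape L^2 M (L != M), so D-series; mu = 8 gives D_8.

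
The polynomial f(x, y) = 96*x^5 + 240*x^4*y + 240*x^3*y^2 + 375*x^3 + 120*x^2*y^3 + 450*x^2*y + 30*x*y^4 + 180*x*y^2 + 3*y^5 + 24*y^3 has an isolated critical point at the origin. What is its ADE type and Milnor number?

Type E8, Milnor number mu = 8.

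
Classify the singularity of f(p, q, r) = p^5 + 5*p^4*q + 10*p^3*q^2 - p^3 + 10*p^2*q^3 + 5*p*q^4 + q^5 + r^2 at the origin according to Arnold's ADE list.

The Hessian of f at 0 has rank 1. Corank 2; j^3 = -p^3 is a perfect cube, so E-series; the 5-jet and mu = 8 give E_8.

E_{8}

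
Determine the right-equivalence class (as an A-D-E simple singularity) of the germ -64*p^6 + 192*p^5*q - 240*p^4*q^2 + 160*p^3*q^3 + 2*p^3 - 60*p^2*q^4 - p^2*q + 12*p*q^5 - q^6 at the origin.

The Hessian of f at 0 has rank 0. Corank 2; j^3 = p^2*(2*p - q) has shape L^2 M (L != M), so D-series; mu = 7 gives D_7.

D7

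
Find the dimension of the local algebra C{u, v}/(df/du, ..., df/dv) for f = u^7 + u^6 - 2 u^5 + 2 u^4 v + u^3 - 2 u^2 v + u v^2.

The Hessian of f at 0 has rank 0. Corank 2; j^3 = u*(u - v)^2 has shape L^2 M (L != M), so D-series; mu = 7 gives D_7.

7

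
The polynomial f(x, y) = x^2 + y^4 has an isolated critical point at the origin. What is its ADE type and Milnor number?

Type A_3, Milnor number mu = 3.

The Hessian of f at 0 has rank 1. Corank 1: A-series; mu = 3 gives A_3.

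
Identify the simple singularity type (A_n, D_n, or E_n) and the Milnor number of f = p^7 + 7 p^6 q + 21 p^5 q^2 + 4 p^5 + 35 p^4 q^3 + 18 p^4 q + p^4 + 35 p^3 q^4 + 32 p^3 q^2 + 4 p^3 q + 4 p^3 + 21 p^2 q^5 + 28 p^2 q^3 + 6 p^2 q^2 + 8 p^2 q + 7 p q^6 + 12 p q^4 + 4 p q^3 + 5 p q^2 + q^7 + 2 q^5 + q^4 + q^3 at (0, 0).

Type D_5, Milnor number mu = 5.

The Hessian of f at 0 has rank 0. Corank 2; j^3 = (p + q)*(2*p + q)^2 has shape L^2 M (L != M), so D-series; mu = 5 gives D_5.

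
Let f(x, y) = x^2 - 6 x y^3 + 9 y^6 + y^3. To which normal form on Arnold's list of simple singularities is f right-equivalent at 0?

The Hessian of f at 0 has rank 1. Corank 1: A-series; mu = 2 gives A_2.

A2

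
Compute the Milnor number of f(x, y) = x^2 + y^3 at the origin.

The Hessian of f at 0 has rank 1. Corank 1: A-series; mu = 2 gives A_2.

2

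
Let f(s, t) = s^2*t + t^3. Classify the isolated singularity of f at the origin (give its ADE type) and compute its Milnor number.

Type D_{4}, Milnor number mu = 4.

The Hessian of f at 0 has rank 0. Corank 2; j^3 = t*(s^2 + t^2) splits into three distinct lines over C (the quadratic factor has nonzero discriminant), so D_4.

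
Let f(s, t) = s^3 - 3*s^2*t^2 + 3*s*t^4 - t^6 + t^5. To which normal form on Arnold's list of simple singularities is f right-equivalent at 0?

The Hessian of f at 0 is [[0, 0], [0, 0]] with rank 0, so corank 2. A Groebner basis of the Jacobian ideal J(f) in C{s,t} is {t^4, s^3, -s^2/2 + s*t^2}; counting standard monomials gives mu = 8. Corank 2; j^3 = s^3 is a perfect cube, so E-series; the 5-jet and mu = 8 give E_8.

E8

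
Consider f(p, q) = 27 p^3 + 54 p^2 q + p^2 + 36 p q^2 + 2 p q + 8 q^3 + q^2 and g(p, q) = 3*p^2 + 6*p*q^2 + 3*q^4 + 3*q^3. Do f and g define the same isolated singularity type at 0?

The Hessian of f at 0 has rank 1. Corank 1: A-series; mu = 2 gives A_2. The Hessian of g at 0 has rank 1. Corank 1: A-series; mu = 2 gives A_2. Both have type A_2, hence right-equivalent.

Yes.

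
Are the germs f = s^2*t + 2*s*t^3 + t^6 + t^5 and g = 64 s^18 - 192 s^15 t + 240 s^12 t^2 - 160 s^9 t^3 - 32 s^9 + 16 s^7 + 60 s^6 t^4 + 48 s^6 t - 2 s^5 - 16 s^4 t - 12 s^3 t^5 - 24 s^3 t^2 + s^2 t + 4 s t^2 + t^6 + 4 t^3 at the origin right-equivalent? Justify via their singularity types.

Yes.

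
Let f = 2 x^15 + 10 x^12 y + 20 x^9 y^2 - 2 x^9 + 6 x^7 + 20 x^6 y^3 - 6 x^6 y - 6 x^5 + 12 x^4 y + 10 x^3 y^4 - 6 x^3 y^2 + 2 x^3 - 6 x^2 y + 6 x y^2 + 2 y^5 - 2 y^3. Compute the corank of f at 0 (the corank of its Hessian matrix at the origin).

The Hessian at 0 is [[0, 0], [0, 0]] of rank 0; hence corank 2.

2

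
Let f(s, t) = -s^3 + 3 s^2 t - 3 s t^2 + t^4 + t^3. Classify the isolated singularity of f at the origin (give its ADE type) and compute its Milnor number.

Type E_{6}, Milnor number mu = 6.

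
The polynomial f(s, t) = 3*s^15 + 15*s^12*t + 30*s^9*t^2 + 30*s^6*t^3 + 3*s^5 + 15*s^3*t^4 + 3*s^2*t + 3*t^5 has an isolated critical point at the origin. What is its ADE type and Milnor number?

The Hessian of f at 0 is [[0, 0], [0, 0]] with rank 0, so corank 2. A Groebner basis of the Jacobian ideal J(f) in C{s,t} is {s^2/5 + t^4, s^3, s*t}; counting standard monomials gives mu = 6. Corank 2; j^3 = 3*s^2*t has shape L^2 M (L != M), so D-series; mu = 6 gives D_6.

Type D_{6}, Milnor number mu = 6.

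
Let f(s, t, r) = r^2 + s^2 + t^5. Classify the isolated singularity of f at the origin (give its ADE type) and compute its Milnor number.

The Hessian of f at 0 has rank 2. Corank 1: A-series; mu = 4 gives A_4.

Type A_{4}, Milnor number mu = 4.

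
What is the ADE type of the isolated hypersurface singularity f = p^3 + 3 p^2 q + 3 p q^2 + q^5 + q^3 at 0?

E_8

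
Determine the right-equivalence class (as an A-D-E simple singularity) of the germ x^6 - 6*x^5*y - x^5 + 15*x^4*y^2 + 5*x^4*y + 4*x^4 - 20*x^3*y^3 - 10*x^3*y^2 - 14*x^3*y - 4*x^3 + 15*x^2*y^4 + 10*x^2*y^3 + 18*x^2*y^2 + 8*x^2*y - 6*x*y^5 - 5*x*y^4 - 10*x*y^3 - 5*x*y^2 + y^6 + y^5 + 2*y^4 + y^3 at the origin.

D_{7}

The Hessian of f at 0 has rank 0. Corank 2; j^3 = -(x - y)*(2*x - y)^2 has shape L^2 M (L != M), so D-series; mu = 7 gives D_7.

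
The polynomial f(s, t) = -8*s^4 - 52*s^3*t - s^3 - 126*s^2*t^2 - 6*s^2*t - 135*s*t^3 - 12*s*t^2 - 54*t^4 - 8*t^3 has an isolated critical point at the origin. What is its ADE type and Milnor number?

Type E7, Milnor number mu = 7.

The Hessian of f at 0 has rank 0. Corank 2; j^3 = -(s + 2*t)^3 is a perfect cube, so E-series; the 4-jet and mu = 7 give E_7.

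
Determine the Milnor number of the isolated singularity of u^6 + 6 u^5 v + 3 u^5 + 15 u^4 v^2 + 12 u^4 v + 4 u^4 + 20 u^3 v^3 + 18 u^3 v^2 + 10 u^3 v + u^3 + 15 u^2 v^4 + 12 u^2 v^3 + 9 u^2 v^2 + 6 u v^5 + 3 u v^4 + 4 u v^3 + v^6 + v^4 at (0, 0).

6

The Hessian of f at 0 has rank 0. Corank 2; j^3 = u^3 is a perfect cube, so E-series; the 4-jet and mu = 6 give E_6.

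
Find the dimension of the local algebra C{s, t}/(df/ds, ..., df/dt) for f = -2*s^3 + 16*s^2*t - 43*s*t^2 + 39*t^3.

The Hessian of f at 0 is [[0, 0], [0, 0]] with rank 0, so corank 2. A Groebner basis of the Jacobian ideal J(f) in C{s,t} is {t^3, s^2 - 23*t^2/2, s*t - 7*t^2/2}; counting standard monomials gives mu = 4. Corank 2; j^3 = -(s - 3*t)*(2*s^2 - 10*s*t + 13*t^2) splits into three distinct lines over C (the quadratic factor has nonzero discriminant), so D_4.

4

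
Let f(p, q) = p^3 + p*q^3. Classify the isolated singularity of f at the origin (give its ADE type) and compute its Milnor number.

The Hessian of f at 0 has rank 0. Corank 2; j^3 = p^3 is a perfect cube, so E-series; the 4-jet and mu = 7 give E_7.

Type E7, Milnor number mu = 7.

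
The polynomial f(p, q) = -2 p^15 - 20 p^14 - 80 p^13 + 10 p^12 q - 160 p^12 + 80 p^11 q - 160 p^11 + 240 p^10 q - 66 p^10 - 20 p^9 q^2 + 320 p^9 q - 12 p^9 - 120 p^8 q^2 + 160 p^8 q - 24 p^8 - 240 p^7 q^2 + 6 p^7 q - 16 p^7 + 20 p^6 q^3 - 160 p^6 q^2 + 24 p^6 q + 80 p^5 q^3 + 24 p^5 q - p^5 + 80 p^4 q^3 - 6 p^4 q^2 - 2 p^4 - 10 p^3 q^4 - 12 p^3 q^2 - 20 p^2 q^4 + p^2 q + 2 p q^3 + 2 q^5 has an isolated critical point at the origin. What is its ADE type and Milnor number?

The Hessian of f at 0 is [[0, 0], [0, 0]] with rank 0, so corank 2. A Groebner basis of the Jacobian ideal J(f) in C{p,q} is {p^3, p^2*q, -p^2/4 + p*q^2, p*q + q^3}; counting standard monomials gives mu = 6. Corank 2; j^3 = p^2*q has shape L^2 M (L != M), so D-series; mu = 6 gives D_6.

Type D_6, Milnor number mu = 6.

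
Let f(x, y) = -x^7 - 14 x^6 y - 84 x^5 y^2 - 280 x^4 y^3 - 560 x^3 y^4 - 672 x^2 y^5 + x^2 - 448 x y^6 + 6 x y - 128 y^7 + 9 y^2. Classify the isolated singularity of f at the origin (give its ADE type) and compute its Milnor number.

The Hessian of f at 0 is [[2, 6], [6, 18]] with rank 1, so corank 1. A Groebner basis of the Jacobian ideal J(f) in C{x,y} is {y^6, x + 3*y}; counting standard monomials gives mu = 6. Corank 1: A-series; mu = 6 gives A_6.

Type A6, Milnor number mu = 6.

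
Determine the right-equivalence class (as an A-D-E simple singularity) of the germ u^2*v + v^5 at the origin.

The Hessian of f at 0 is [[0, 0], [0, 0]] with rank 0, so corank 2. A Groebner basis of the Jacobian ideal J(f) in C{u,v} is {u^2/5 + v^4, u^3, u*v}; counting standard monomials gives mu = 6. Corank 2; j^3 = u^2*v has shape L^2 M (L != M), so D-series; mu = 6 gives D_6.

D_6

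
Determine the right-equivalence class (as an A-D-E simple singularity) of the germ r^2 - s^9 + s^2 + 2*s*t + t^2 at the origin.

A_{8}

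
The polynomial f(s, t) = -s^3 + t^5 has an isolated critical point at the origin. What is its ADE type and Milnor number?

The Hessian of f at 0 has rank 0. Corank 2; j^3 = -s^3 is a perfect cube, so E-series; the 5-jet and mu = 8 give E_8.

Type E8, Milnor number mu = 8.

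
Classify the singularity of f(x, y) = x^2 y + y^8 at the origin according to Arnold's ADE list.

The Hessian of f at 0 is [[0, 0], [0, 0]] with rank 0, so corank 2. A Groebner basis of the Jacobian ideal J(f) in C{x,y} is {x^2/8 + y^7, x^3, x*y}; counting standard monomials gives mu = 9. Corank 2; j^3 = x^2*y has shape L^2 M (L != M), so D-series; mu = 9 gives D_9.

D9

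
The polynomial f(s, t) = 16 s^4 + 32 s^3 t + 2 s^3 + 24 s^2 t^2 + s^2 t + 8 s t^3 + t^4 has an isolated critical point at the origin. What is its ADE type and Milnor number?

Type D5, Milnor number mu = 5.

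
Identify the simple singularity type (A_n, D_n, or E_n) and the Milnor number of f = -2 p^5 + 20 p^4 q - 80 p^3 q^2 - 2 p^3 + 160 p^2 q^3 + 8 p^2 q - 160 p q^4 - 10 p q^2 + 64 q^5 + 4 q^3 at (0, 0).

Type D6, Milnor number mu = 6.

The Hessian of f at 0 has rank 0. Corank 2; j^3 = -2*(p - 2*q)*(p - q)^2 has shape L^2 M (L != M), so D-series; mu = 6 gives D_6.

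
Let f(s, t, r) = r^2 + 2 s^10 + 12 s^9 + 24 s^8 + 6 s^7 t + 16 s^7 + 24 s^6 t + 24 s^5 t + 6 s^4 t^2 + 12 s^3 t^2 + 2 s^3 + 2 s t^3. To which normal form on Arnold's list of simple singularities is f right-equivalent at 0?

The Hessian of f at 0 is [[0, 0, 0], [0, 0, 0], [0, 0, 2]] with rank 1, so corank 2. A Groebner basis of the Jacobian ideal J(f) in C{s,t,r} is {s^3, s*t^2, 3*s^2 + t^3, r}; counting standard monomials gives mu = 7. Corank 2; j^3 = 2*s^3 is a perfect cube, so E-series; the 4-jet and mu = 7 give E_7.

E_{7}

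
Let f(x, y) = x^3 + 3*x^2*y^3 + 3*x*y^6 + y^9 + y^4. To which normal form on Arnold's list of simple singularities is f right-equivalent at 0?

The Hessian of f at 0 is [[0, 0], [0, 0]] with rank 0, so corank 2. A Groebner basis of the Jacobian ideal J(f) in C{x,y} is {y^3, x^2}; counting standard monomials gives mu = 6. Corank 2; j^3 = x^3 is a perfect cube, so E-series; the 4-jet and mu = 6 give E_6.

E_6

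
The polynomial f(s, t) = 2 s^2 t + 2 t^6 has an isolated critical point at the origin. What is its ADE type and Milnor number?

Type D_{7}, Milnor number mu = 7.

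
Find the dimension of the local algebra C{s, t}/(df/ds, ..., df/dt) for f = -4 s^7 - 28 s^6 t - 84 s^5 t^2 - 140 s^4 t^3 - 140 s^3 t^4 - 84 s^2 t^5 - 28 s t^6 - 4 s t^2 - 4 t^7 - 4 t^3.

The Hessian of f at 0 is [[0, 0], [0, 0]] with rank 0, so corank 2. A Groebner basis of the Jacobian ideal J(f) in C{s,t} is {s^6 + t^2/7, t^3, s*t + t^2}; counting standard monomials gives mu = 8. Corank 2; j^3 = -4*t^2*(s + t) has shape L^2 M (L != M), so D-series; mu = 8 gives D_8.

8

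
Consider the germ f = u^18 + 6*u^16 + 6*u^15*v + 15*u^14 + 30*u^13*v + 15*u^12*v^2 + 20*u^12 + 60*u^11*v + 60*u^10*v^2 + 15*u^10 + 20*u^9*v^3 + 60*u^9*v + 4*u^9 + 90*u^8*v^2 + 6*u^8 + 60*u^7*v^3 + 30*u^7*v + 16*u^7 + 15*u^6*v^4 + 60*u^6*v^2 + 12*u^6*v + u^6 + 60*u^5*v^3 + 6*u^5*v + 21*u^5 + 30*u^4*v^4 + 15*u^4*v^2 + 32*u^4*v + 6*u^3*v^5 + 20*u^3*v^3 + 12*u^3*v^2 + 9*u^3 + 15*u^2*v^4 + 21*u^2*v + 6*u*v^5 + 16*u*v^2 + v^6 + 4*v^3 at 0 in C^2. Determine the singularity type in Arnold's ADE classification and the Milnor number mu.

Type D_7, Milnor number mu = 7.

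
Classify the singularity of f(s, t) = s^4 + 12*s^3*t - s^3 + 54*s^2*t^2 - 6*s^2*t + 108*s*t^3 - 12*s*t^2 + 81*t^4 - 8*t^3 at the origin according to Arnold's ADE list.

E6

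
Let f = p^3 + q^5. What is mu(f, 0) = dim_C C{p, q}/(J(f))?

8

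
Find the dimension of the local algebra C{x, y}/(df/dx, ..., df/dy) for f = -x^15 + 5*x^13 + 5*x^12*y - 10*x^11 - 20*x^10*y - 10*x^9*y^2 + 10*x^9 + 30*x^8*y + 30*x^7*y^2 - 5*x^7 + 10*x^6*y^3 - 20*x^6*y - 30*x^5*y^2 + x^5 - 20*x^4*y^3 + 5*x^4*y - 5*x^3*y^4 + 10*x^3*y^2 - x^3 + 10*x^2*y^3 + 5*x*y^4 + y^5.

8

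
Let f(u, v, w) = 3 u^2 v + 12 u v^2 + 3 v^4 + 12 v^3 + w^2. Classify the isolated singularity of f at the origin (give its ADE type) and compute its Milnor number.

Type D5, Milnor number mu = 5.

The Hessian of f at 0 is [[0, 0, 0], [0, 0, 0], [0, 0, 2]] with rank 1, so corank 2. A Groebner basis of the Jacobian ideal J(f) in C{u,v,w} is {u^3 - 2*u^2 + 8*v^2, u^2/4 + v^3 - v^2, u*v + 2*v^2, w}; counting standard monomials gives mu = 5. Corank 2; j^3 = 3*v*(u + 2*v)^2 has shape L^2 M (L != M), so D-series; mu = 5 gives D_5.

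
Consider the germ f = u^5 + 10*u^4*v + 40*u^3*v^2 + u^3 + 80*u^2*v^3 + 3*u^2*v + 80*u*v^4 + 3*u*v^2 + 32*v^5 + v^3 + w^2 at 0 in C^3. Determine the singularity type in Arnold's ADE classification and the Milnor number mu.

The Hessian of f at 0 is [[0, 0, 0], [0, 0, 0], [0, 0, 2]] with rank 1, so corank 2. A Groebner basis of the Jacobian ideal J(f) in C{u,v,w} is {v^5, u*v^3 + 5*v^4/4, u^2 + 2*u*v + v^2, w}; counting standard monomials gives mu = 8. Corank 2; j^3 = (u + v)^3 is a perfect cube, so E-series; the 5-jet and mu = 8 give E_8.

Type E_{8}, Milnor number mu = 8.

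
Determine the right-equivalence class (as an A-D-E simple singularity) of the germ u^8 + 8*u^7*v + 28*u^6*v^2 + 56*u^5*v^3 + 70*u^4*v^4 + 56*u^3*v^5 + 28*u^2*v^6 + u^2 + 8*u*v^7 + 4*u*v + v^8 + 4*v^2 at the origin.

The Hessian of f at 0 has rank 1. Corank 1: A-series; mu = 7 gives A_7.

A7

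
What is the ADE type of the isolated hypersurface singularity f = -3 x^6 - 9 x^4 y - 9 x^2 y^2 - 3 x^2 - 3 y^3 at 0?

The Hessian of f at 0 has rank 1. Corank 1: A-series; mu = 2 gives A_2.

A_2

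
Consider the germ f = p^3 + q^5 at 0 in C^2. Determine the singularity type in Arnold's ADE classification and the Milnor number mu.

Type E_8, Milnor number mu = 8.

The Hessian of f at 0 has rank 0. Corank 2; j^3 = p^3 is a perfect cube, so E-series; the 5-jet and mu = 8 give E_8.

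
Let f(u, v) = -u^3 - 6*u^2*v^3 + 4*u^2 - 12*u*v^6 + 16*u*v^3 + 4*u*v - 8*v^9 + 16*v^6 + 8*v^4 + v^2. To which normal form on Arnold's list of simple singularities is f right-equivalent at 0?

A2

The Hessian of f at 0 has rank 1. Corank 1: A-series; mu = 2 gives A_2.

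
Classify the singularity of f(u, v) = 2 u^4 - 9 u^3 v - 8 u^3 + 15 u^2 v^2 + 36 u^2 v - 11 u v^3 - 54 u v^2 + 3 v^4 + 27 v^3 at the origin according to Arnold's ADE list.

The Hessian of f at 0 is [[0, 0], [0, 0]] with rank 0, so corank 2. A Groebner basis of the Jacobian ideal J(f) in C{u,v} is {768*u^2 - 2304*u*v + v^4 - 8*v^3 + 1728*v^2, u^3 - 180*u^2 + 540*u*v - 3*v^3/2 - 405*v^2, u^2*v - 88*u^2 + 264*u*v - 4*v^3/3 - 198*v^2, -32*u^2 + u*v^2 + 96*u*v - 7*v^3/6 - 72*v^2}; counting standard monomials gives mu = 7. Corank 2; j^3 = -(2*u - 3*v)^3 is a perfect cube, so E-series; the 4-jet and mu = 7 give E_7.

E_7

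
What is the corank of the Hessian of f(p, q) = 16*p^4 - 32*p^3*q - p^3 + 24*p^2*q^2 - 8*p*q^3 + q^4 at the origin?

2

Hessian at 0 has rank 0.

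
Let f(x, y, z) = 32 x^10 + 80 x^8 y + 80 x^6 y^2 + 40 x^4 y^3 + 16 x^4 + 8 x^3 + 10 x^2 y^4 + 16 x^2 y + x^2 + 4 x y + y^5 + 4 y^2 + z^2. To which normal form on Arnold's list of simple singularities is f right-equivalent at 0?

The Hessian of f at 0 has rank 2. Corank 1: A-series; mu = 4 gives A_4.

A_4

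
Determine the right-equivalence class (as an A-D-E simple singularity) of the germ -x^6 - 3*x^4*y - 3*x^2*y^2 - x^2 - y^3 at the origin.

The Hessian of f at 0 is [[-2, 0], [0, 0]] with rank 1, so corank 1. A Groebner basis of the Jacobian ideal J(f) in C{x,y} is {y^2, x}; counting standard monomials gives mu = 2. Corank 1: A-series; mu = 2 gives A_2.

A2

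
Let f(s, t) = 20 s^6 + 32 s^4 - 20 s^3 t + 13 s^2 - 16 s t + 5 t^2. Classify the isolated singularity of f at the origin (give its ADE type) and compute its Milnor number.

Type A_1, Milnor number mu = 1.

The Hessian of f at 0 is [[26, -16], [-16, 10]] with rank 2, so corank 0. A Groebner basis of the Jacobian ideal J(f) in C{s,t} is {s, t}; counting standard monomials gives mu = 1. Corank 0: nondegenerate Morse point, so A_1.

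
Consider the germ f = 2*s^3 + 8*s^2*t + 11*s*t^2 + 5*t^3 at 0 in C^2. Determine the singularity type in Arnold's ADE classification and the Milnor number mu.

The Hessian of f at 0 is [[0, 0], [0, 0]] with rank 0, so corank 2. A Groebner basis of the Jacobian ideal J(f) in C{s,t} is {t^3, s^2 + t^2/2, s*t + t^2/2}; counting standard monomials gives mu = 4. Corank 2; j^3 = (s + t)*(2*s^2 + 6*s*t + 5*t^2) splits into three distinct lines over C (the quadratic factor has nonzero discriminant), so D_4.

Type D_{4}, Milnor number mu = 4.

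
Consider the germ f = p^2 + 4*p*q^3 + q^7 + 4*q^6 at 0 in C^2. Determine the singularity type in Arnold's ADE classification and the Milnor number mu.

The Hessian of f at 0 is [[2, 0], [0, 0]] with rank 1, so corank 1. A Groebner basis of the Jacobian ideal J(f) in C{p,q} is {p/2 + q^3, p^2}; counting standard monomials gives mu = 6. Corank 1: A-series; mu = 6 gives A_6.

Type A6, Milnor number mu = 6.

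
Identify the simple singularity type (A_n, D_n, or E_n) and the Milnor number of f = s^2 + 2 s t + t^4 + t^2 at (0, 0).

Type A_{3}, Milnor number mu = 3.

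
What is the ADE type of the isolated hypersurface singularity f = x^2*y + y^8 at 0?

D9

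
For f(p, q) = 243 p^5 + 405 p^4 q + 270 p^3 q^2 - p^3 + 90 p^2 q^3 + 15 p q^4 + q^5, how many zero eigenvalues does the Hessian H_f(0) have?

2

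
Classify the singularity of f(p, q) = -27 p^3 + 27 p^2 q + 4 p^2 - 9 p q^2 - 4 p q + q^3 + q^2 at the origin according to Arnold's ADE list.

The Hessian of f at 0 has rank 1. Corank 1: A-series; mu = 2 gives A_2.

A_2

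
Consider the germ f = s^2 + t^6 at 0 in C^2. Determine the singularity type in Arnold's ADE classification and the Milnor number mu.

Type A_5, Milnor number mu = 5.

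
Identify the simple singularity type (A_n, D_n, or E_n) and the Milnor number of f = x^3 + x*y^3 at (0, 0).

The Hessian of f at 0 is [[0, 0], [0, 0]] with rank 0, so corank 2. A Groebner basis of the Jacobian ideal J(f) in C{x,y} is {x^3, x*y^2, 3*x^2 + y^3}; counting standard monomials gives mu = 7. Corank 2; j^3 = x^3 is a perfect cube, so E-series; the 4-jet and mu = 7 give E_7.

Type E7, Milnor number mu = 7.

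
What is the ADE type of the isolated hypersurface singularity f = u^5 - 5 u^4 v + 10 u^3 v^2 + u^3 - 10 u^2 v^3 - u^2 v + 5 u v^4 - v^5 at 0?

D6

The Hessian of f at 0 has rank 0. Corank 2; j^3 = u^2*(u - v) has shape L^2 M (L != M), so D-series; mu = 6 gives D_6.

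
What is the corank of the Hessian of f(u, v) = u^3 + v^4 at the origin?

2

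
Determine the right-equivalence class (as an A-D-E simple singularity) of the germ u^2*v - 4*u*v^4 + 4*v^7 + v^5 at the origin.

D6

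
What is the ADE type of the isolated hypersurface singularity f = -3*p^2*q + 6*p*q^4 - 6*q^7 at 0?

D8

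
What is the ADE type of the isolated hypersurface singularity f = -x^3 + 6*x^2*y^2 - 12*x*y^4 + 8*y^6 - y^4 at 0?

The Hessian of f at 0 has rank 0. Corank 2; j^3 = -x^3 is a perfect cube, so E-series; the 4-jet and mu = 6 give E_6.

E_{6}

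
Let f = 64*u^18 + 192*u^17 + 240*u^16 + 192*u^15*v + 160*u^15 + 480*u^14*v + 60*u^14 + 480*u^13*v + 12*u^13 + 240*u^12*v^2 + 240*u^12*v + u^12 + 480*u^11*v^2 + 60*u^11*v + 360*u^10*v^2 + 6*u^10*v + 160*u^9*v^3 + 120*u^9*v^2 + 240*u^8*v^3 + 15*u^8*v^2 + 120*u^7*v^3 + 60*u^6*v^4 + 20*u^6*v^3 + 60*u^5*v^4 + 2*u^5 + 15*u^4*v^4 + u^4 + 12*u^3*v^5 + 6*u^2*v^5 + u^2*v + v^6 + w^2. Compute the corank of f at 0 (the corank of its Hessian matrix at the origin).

2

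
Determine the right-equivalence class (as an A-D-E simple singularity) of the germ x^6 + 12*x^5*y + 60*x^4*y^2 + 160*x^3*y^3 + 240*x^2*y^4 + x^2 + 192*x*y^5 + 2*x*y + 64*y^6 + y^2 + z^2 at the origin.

A5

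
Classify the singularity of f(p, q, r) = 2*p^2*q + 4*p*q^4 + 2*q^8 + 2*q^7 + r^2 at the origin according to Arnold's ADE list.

D_9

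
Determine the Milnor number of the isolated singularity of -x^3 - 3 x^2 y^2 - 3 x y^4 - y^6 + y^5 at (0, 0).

The Hessian of f at 0 is [[0, 0], [0, 0]] with rank 0, so corank 2. A Groebner basis of the Jacobian ideal J(f) in C{x,y} is {y^4, x^3, x^2/2 + x*y^2}; counting standard monomials gives mu = 8. Corank 2; j^3 = -x^3 is a perfect cube, so E-series; the 5-jet and mu = 8 give E_8.

8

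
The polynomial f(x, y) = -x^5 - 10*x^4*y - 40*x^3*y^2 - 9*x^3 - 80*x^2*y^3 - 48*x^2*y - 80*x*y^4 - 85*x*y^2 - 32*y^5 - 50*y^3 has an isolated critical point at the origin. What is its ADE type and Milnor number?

The Hessian of f at 0 is [[0, 0], [0, 0]] with rank 0, so corank 2. A Groebner basis of the Jacobian ideal J(f) in C{x,y} is {-243*x*y/5 + y^4 - 81*y^2, x*y^2 + 5*y^3/3, x^2 + 11*x*y/3 + 10*y^2/3}; counting standard monomials gives mu = 6. Corank 2; j^3 = -(x + 2*y)*(3*x + 5*y)^2 has shape L^2 M (L != M), so D-series; mu = 6 gives D_6.

Type D_{6}, Milnor number mu = 6.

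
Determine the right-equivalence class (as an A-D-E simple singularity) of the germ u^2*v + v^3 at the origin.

D_{4}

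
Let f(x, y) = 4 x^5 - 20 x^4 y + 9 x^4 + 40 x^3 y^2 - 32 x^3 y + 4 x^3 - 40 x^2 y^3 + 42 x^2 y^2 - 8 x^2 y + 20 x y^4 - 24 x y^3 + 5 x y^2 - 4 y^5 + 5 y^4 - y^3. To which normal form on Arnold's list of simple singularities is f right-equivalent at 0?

The Hessian of f at 0 has rank 0. Corank 2; j^3 = (x - y)*(2*x - y)^2 has shape L^2 M (L != M), so D-series; mu = 5 gives D_5.

D5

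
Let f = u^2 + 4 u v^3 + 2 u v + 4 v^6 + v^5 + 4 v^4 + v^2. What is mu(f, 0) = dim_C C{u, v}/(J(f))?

4

The Hessian of f at 0 has rank 1. Corank 1: A-series; mu = 4 gives A_4.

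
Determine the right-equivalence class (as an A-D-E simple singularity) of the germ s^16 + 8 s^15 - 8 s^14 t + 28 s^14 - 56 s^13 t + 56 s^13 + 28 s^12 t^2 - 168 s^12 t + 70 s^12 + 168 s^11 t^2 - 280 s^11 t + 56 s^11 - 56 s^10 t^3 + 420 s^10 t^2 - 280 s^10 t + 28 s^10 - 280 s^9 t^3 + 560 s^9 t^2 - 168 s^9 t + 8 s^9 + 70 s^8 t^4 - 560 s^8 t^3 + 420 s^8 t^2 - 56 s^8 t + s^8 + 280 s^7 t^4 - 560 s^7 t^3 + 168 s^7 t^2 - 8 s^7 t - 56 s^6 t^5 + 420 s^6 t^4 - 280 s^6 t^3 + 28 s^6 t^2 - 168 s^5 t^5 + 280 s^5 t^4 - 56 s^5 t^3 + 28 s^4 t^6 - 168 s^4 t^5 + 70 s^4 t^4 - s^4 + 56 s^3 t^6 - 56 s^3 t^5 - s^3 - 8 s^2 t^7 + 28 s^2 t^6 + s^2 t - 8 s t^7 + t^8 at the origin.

D9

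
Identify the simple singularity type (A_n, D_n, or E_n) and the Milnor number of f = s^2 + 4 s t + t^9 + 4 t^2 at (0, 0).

The Hessian of f at 0 has rank 1. Corank 1: A-series; mu = 8 gives A_8.

Type A_8, Milnor number mu = 8.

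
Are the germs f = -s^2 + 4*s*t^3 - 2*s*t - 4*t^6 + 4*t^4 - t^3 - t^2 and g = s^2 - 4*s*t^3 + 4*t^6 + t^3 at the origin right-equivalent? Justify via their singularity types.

Yes.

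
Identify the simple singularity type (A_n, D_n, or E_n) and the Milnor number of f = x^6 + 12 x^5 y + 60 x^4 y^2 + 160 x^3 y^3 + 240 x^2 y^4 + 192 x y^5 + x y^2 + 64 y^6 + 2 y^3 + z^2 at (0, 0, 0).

The Hessian of f at 0 is [[0, 0, 0], [0, 0, 0], [0, 0, 2]] with rank 1, so corank 2. A Groebner basis of the Jacobian ideal J(f) in C{x,y,z} is {x^5 + y^2/6, y^3, x*y + 2*y^2, z}; counting standard monomials gives mu = 7. Corank 2; j^3 = y^2*(x + 2*y) has shape L^2 M (L != M), so D-series; mu = 7 gives D_7.

Type D_7, Milnor number mu = 7.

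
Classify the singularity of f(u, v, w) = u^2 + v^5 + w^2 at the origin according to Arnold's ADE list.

A_{4}

The Hessian of f at 0 has rank 2. Corank 1: A-series; mu = 4 gives A_4.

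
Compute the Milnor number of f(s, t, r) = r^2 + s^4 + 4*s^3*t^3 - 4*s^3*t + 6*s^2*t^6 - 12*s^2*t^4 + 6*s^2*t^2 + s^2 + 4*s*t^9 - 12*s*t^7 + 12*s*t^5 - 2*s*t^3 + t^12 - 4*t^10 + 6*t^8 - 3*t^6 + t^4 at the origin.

The Hessian of f at 0 has rank 2. Corank 1: A-series; mu = 3 gives A_3.

3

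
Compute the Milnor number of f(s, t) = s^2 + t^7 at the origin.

6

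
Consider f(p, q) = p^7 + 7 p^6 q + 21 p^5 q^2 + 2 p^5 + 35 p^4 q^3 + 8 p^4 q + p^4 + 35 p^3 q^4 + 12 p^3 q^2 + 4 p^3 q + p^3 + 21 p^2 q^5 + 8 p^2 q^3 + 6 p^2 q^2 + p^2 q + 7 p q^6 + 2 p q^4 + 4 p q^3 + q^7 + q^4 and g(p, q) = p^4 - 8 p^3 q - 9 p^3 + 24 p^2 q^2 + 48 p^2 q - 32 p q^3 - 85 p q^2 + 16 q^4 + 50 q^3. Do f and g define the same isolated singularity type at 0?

The Hessian of f at 0 has rank 0. Corank 2; j^3 = p^2*(p + q) has shape L^2 M (L != M), so D-series; mu = 5 gives D_5. The Hessian of g at 0 has rank 0. Corank 2; j^3 = -(p - 2*q)*(3*p - 5*q)^2 has shape L^2 M (L != M), so D-series; mu = 5 gives D_5. Both have type D_5, hence right-equivalent.

Yes.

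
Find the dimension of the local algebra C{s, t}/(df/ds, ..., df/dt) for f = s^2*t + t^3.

The Hessian of f at 0 has rank 0. Corank 2; j^3 = t*(s^2 + t^2) splits into three distinct lines over C (the quadratic factor has nonzero discriminant), so D_4.

4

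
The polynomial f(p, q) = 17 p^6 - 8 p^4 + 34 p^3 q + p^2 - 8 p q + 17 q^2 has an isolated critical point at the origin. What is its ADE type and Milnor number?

Type A1, Milnor number mu = 1.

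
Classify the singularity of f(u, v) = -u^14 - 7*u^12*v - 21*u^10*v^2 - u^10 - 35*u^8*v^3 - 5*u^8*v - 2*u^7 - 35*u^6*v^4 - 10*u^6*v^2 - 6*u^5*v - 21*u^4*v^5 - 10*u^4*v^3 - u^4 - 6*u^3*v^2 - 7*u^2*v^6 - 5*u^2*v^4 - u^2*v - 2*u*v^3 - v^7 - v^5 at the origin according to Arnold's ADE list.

D_8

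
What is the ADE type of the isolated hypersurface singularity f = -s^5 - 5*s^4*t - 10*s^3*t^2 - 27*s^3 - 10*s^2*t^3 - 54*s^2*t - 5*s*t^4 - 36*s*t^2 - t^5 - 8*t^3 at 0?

E_{8}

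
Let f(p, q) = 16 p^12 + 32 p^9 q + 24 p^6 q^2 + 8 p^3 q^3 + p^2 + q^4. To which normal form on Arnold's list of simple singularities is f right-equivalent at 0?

A_{3}

The Hessian of f at 0 has rank 1. Corank 1: A-series; mu = 3 gives A_3.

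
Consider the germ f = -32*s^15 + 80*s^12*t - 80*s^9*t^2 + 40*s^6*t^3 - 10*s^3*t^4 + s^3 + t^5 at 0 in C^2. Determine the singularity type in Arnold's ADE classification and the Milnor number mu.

Type E8, Milnor number mu = 8.

The Hessian of f at 0 has rank 0. Corank 2; j^3 = s^3 is a perfect cube, so E-series; the 5-jet and mu = 8 give E_8.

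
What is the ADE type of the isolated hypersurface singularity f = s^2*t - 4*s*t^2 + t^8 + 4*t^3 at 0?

D_{9}

The Hessian of f at 0 has rank 0. Corank 2; j^3 = t*(s - 2*t)^2 has shape L^2 M (L != M), so D-series; mu = 9 gives D_9.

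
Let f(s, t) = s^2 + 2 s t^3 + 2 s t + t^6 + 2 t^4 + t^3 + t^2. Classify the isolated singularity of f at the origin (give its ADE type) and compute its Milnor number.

Type A_{2}, Milnor number mu = 2.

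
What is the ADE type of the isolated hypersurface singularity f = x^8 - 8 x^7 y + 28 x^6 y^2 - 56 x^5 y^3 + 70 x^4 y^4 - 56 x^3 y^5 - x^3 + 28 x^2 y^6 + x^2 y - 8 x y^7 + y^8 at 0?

The Hessian of f at 0 is [[0, 0], [0, 0]] with rank 0, so corank 2. A Groebner basis of the Jacobian ideal J(f) in C{x,y} is {x*y/8 + y^7, x*y^2, x^2 - x*y}; counting standard monomials gives mu = 9. Corank 2; j^3 = -x^2*(x - y) has shape L^2 M (L != M), so D-series; mu = 9 gives D_9.

D9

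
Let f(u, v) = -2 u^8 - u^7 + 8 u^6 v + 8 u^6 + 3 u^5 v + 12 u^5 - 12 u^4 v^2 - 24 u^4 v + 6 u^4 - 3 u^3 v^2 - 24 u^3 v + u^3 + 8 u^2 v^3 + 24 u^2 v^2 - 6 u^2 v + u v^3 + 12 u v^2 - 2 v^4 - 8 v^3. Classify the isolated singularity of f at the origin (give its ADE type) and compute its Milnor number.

The Hessian of f at 0 has rank 0. Corank 2; j^3 = (u - 2*v)^3 is a perfect cube, so E-series; the 4-jet and mu = 7 give E_7.

Type E_7, Milnor number mu = 7.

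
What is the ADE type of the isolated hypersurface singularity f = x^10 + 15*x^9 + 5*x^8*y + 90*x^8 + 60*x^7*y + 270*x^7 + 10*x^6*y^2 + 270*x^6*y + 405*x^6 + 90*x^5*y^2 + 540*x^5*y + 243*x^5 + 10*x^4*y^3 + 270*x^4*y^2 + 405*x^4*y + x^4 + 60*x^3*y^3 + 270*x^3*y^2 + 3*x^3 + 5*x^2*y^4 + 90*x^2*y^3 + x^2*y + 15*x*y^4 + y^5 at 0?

The Hessian of f at 0 has rank 0. Corank 2; j^3 = x^2*(3*x + y) has shape L^2 M (L != M), so D-series; mu = 6 gives D_6.

D_6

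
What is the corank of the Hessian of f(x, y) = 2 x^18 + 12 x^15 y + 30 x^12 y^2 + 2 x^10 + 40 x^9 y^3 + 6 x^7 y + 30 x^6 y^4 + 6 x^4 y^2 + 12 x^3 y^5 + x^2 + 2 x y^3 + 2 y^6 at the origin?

1

Hessian at 0 has rank 1.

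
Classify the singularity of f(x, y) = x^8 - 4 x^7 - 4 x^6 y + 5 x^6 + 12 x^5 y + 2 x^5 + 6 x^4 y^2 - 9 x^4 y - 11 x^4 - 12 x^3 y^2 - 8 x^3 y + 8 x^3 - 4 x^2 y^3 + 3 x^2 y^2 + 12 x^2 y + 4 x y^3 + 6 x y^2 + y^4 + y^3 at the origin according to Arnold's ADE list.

The Hessian of f at 0 has rank 0. Corank 2; j^3 = (2*x + y)^3 is a perfect cube, so E-series; the 4-jet and mu = 6 give E_6.

E_6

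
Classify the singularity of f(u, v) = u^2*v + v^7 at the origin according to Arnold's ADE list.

D_{8}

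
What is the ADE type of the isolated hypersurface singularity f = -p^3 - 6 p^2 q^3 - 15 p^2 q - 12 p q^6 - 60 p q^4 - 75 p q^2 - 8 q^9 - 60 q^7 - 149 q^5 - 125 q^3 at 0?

E_8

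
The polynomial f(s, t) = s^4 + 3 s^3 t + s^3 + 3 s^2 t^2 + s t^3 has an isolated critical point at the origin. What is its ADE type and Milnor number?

Type E7, Milnor number mu = 7.

The Hessian of f at 0 has rank 0. Corank 2; j^3 = s^3 is a perfect cube, so E-series; the 4-jet and mu = 7 give E_7.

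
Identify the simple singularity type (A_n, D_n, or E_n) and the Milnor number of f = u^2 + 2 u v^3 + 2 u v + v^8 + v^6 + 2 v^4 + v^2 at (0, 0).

Type A_7, Milnor number mu = 7.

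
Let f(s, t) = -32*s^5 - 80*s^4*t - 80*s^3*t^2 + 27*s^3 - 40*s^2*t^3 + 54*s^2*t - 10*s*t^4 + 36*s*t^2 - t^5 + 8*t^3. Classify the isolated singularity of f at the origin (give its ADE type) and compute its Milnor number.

Type E_{8}, Milnor number mu = 8.

The Hessian of f at 0 has rank 0. Corank 2; j^3 = (3*s + 2*t)^3 is a perfect cube, so E-series; the 5-jet and mu = 8 give E_8.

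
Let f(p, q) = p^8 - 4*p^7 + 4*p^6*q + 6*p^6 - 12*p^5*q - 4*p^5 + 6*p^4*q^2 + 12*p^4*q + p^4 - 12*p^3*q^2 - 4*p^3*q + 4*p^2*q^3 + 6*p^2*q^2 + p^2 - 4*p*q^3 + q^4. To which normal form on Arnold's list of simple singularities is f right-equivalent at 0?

The Hessian of f at 0 has rank 1. Corank 1: A-series; mu = 3 gives A_3.

A_3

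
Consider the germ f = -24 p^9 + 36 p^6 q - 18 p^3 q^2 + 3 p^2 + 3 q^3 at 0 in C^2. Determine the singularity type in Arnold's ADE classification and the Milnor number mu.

Type A2, Milnor number mu = 2.

The Hessian of f at 0 is [[6, 0], [0, 0]] with rank 1, so corank 1. A Groebner basis of the Jacobian ideal J(f) in C{p,q} is {q^2, p}; counting standard monomials gives mu = 2. Corank 1: A-series; mu = 2 gives A_2.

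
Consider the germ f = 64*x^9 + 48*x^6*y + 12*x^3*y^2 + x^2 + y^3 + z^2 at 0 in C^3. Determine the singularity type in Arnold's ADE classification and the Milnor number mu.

Type A_2, Milnor number mu = 2.

The Hessian of f at 0 is [[2, 0, 0], [0, 0, 0], [0, 0, 2]] with rank 2, so corank 1. A Groebner basis of the Jacobian ideal J(f) in C{x,y,z} is {y^2, x, z}; counting standard monomials gives mu = 2. Corank 1: A-series; mu = 2 gives A_2.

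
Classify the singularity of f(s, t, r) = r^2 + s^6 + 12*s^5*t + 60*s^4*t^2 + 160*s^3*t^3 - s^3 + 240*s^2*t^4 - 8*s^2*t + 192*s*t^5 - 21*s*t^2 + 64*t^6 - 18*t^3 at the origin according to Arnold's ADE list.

D7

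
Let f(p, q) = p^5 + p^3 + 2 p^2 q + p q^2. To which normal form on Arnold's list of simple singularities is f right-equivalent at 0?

D_6

The Hessian of f at 0 has rank 0. Corank 2; j^3 = p*(p + q)^2 has shape L^2 M (L != M), so D-series; mu = 6 gives D_6.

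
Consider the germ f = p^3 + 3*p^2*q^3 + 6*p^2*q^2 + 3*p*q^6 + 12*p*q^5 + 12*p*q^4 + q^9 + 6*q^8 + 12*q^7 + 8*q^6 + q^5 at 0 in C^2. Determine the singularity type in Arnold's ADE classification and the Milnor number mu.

Type E_{8}, Milnor number mu = 8.

The Hessian of f at 0 has rank 0. Corank 2; j^3 = p^3 is a perfect cube, so E-series; the 5-jet and mu = 8 give E_8.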